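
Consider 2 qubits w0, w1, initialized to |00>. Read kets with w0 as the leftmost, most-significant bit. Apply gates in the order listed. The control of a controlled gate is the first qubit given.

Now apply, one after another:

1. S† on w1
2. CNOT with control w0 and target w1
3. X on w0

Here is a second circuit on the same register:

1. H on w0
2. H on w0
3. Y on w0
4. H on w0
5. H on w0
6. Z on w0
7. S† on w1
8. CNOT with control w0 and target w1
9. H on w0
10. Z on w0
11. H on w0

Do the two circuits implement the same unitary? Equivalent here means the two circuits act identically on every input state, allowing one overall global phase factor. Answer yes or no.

No, they are not equivalent — no single phase factor reconciles the two unitaries.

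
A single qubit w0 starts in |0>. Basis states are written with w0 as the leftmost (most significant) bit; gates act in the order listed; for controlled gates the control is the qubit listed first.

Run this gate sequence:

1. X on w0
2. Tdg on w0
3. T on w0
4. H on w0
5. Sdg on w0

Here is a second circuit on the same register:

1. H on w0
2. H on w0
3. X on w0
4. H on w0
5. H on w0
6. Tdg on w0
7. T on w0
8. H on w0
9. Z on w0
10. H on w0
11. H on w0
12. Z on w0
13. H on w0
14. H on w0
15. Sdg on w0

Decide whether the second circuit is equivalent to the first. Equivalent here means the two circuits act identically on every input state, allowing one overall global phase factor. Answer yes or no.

Yes — the two circuits implement the same unitary up to a global phase.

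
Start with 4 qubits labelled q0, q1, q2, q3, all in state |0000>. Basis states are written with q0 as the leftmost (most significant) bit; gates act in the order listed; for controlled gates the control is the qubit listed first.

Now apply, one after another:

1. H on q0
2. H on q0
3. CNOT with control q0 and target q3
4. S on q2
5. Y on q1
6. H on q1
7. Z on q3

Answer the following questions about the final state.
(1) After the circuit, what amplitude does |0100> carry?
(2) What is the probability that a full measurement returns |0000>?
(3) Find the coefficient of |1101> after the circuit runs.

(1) The amplitude on |0100> is -sqrt(2)*I/2. Key observation: the block from step 1 through step 2 cancels to the identity and can be dropped.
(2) Outcome |0000> occurs with probability 1/2.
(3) |1101> carries amplitude 0 in the final state.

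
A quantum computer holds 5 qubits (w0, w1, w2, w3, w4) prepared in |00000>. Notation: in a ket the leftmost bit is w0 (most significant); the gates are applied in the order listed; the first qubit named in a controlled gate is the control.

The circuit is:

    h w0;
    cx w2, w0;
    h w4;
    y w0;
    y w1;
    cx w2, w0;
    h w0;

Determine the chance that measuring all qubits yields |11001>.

Outcome |11001> occurs with probability 1/2.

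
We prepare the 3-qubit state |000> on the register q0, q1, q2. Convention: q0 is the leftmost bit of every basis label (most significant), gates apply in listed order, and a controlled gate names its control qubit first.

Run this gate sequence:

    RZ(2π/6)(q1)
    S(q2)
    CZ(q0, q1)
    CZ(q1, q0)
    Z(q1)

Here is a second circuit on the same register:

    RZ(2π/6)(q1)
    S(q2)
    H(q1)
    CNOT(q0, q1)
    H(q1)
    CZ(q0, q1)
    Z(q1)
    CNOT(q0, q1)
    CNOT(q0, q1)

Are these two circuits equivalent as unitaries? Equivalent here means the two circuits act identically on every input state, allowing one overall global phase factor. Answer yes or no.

Yes, they are equivalent — the unitaries differ by at most a global phase.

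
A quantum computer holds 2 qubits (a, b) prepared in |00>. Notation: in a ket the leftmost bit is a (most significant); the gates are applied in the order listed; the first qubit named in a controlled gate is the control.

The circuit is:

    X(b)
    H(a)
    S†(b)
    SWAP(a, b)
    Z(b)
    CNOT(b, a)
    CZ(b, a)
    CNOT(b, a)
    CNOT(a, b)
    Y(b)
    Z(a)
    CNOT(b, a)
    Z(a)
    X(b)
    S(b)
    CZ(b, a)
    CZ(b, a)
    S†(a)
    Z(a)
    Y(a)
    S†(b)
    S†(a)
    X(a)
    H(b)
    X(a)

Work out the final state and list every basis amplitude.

The final amplitudes are -1/2 on |00>, 1/2 on |01>, 1/2 on |10>, 1/2 on |11>.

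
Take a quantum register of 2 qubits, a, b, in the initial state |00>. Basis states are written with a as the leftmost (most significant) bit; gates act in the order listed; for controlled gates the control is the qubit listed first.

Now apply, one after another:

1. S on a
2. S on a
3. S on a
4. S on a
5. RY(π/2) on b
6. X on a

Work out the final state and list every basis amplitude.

The final amplitudes are 0 on |00>, 0 on |01>, sqrt(2)/2 on |10>, sqrt(2)/2 on |11>. Key observation: steps 1-4 multiply out to the identity, so the circuit reduces to the remaining gates.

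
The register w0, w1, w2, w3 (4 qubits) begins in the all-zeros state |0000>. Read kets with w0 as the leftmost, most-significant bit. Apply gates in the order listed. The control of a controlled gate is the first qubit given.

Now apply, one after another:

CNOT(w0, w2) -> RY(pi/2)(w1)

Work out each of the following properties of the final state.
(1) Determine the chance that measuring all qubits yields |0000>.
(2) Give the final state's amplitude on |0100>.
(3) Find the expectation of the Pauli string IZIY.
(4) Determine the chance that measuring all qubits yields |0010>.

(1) The probability of measuring |0000> is 1/2.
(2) The amplitude on |0100> is sqrt(2)/2.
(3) The observable IZIY averages to 0.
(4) Outcome |0010> occurs with probability 0.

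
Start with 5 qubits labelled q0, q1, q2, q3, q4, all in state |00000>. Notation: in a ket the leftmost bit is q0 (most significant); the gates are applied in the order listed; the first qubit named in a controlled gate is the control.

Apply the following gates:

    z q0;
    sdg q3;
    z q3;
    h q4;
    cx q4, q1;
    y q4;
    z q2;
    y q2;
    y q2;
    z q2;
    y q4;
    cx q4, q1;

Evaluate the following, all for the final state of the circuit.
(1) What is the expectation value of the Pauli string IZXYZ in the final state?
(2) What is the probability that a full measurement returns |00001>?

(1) In the final state, IZXYZ has expectation 0. Key observation: the block from step 5 through step 12 cancels to the identity and can be dropped.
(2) A full measurement returns |00001> with probability 1/2.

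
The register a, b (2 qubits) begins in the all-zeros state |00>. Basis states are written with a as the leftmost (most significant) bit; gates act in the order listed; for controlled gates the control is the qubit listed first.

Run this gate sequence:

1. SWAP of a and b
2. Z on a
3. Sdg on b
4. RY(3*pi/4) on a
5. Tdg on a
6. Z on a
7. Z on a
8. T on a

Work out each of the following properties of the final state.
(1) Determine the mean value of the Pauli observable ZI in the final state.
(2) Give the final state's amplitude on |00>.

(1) The expectation value of ZI is -sqrt(2)/2. Key observation: gates 5-8 undo each other exactly, leaving only the rest of the circuit to track.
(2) The final state's coefficient on |00> equals sqrt(2 - sqrt(2))/2.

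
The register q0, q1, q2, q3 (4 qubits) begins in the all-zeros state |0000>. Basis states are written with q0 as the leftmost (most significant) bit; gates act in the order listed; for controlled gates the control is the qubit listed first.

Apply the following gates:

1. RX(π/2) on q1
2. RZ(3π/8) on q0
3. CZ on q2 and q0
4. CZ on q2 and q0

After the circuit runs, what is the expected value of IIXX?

In the final state, IIXX has expectation 0. Key observation: gates 3-4 undo each other exactly, leaving only the rest of the circuit to track.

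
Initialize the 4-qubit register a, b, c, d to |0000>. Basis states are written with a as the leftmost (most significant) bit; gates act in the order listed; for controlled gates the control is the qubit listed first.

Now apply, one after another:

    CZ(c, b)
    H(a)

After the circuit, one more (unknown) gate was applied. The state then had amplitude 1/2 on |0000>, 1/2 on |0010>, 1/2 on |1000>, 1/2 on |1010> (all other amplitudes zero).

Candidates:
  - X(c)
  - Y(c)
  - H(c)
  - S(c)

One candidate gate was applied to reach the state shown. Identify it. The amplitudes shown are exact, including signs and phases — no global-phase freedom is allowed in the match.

The applied gate was H(c).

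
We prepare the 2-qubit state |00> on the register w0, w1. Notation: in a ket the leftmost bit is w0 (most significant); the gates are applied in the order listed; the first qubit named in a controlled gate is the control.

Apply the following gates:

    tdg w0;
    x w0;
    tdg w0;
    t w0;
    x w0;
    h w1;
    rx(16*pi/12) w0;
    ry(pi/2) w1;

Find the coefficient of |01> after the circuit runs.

The final state's coefficient on |01> equals -1/2. Key observation: gates 2-5 undo each other exactly, leaving only the rest of the circuit to track.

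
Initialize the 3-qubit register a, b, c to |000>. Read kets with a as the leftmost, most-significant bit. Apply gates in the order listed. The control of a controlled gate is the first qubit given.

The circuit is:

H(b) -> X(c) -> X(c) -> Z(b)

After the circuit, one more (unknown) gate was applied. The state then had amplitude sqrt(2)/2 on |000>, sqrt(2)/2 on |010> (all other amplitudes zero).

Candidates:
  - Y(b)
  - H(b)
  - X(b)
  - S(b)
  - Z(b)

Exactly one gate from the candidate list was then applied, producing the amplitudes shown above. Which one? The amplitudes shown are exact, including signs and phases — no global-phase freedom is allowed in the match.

The applied gate was Z(b).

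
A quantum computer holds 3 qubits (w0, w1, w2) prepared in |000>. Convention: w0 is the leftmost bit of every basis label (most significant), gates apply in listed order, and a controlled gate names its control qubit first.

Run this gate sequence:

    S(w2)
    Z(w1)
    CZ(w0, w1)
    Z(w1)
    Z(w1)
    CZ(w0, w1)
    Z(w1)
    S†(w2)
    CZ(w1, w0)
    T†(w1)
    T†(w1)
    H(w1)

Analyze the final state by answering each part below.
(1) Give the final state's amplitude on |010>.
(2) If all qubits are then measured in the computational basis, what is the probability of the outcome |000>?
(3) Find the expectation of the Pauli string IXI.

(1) |010> carries amplitude sqrt(2)/2 in the final state. Key observation: steps 1-8 multiply out to the identity, so the circuit reduces to the remaining gates.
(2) Outcome |000> occurs with probability 1/2.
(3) The observable IXI averages to 1.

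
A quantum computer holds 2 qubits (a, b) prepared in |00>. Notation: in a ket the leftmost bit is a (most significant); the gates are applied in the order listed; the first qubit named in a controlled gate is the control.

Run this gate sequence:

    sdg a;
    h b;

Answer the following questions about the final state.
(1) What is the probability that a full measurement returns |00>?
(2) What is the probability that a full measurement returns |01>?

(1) Outcome |00> occurs with probability 1/2.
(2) The probability of measuring |01> is 1/2.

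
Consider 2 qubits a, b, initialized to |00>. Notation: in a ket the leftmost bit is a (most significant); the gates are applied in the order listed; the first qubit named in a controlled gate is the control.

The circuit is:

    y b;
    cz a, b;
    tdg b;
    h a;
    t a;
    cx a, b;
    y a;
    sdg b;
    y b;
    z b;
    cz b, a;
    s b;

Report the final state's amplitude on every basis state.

After the circuit, the state carries amplitude 0 on |00>, sqrt(2)/2 on |01>, -sqrt(2)*exp(3*I*pi/4)/2 on |10>, 0 on |11>.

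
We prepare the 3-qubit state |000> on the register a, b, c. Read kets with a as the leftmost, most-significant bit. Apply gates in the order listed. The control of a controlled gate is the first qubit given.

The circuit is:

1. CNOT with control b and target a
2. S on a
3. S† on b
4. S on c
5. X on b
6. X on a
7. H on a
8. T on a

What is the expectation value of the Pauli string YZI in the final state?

The expectation value of YZI is sqrt(2)/2.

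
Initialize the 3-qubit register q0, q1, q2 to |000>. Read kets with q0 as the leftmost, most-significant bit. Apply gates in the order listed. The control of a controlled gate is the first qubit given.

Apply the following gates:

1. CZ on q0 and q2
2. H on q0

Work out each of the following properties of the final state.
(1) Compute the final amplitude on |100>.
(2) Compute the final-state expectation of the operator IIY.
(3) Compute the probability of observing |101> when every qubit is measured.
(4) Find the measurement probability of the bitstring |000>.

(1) The amplitude on |100> is sqrt(2)/2.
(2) The observable IIY averages to 0.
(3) The probability of measuring |101> is 0.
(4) The probability of measuring |000> is 1/2.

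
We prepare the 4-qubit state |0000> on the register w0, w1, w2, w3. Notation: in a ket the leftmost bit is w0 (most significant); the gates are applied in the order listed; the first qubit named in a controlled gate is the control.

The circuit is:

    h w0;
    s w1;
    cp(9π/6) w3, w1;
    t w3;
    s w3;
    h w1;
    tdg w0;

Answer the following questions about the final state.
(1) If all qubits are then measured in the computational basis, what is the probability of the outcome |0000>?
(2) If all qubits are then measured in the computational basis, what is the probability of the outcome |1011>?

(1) The probability of measuring |0000> is 1/4.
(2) The probability of measuring |1011> is 0.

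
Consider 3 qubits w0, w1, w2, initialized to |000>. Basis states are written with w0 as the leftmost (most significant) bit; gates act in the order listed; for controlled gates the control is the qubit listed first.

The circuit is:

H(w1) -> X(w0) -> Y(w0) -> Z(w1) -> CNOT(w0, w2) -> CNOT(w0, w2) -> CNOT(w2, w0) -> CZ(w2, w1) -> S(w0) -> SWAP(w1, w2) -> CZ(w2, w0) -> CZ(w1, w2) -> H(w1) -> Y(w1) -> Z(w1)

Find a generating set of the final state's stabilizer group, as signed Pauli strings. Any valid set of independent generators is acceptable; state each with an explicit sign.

One valid set of independent stabilizer generators is +IXI, -IIX, +ZII (any independent generating set of the same group is equally correct).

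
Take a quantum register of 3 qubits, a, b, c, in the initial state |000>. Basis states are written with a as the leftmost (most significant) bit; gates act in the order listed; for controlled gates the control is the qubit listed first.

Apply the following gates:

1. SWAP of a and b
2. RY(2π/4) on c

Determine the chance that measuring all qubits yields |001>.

Outcome |001> occurs with probability 1/2.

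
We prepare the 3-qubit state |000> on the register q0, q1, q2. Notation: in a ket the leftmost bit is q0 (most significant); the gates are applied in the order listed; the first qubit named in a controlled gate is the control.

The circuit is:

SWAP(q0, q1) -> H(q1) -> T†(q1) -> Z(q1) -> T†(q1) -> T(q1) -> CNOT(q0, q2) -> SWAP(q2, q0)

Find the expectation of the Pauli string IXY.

The expectation value of IXY is 0.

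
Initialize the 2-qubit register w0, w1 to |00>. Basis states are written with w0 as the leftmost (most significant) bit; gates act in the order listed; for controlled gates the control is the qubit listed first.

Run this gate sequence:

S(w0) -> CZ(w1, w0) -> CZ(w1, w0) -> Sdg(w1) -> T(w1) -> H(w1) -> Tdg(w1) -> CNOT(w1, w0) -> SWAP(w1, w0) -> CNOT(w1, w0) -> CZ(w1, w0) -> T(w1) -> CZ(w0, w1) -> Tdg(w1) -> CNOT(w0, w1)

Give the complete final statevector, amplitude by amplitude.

The resulting statevector has amplitude sqrt(2)/2 on |00>, -sqrt(2)*exp(3*I*pi/4)/2 on |01>, 0 on |10>, 0 on |11>. Key observation: the block from step 2 through step 3 cancels to the identity and can be dropped.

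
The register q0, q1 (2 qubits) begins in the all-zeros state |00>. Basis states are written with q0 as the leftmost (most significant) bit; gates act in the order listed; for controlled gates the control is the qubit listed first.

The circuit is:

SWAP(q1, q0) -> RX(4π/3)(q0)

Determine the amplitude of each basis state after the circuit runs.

The final amplitudes are -1/2 on |00>, 0 on |01>, -sqrt(3)*I/2 on |10>, 0 on |11>.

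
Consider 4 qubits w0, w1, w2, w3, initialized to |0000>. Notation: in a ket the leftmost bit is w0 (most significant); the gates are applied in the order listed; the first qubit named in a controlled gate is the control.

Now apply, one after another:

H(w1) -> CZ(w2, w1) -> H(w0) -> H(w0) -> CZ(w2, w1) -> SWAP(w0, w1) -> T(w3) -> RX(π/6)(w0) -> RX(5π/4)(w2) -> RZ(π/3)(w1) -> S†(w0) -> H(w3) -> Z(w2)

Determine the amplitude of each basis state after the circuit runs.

The resulting statevector has amplitude sqrt(2 - sqrt(2))*(-sqrt(2)*exp(I*pi/3) + sqrt(2)*exp(5*I*pi/6) + sqrt(6)*exp(5*I*pi/6) + sqrt(6)*exp(I*pi/3))/16 on |0000>, sqrt(2 - sqrt(2))*(-sqrt(2)*exp(I*pi/3) + sqrt(2)*exp(5*I*pi/6) + sqrt(6)*exp(5*I*pi/6) + sqrt(6)*exp(I*pi/3))/16 on |0001>, sqrt(sqrt(2) + 2)*(-sqrt(6)*exp(5*I*pi/6) + sqrt(2)*exp(5*I*pi/6) + sqrt(2)*exp(I*pi/3) + sqrt(6)*exp(I*pi/3))/16 on |0010>, sqrt(sqrt(2) + 2)*(-sqrt(6)*exp(5*I*pi/6) + sqrt(2)*exp(5*I*pi/6) + sqrt(2)*exp(I*pi/3) + sqrt(6)*exp(I*pi/3))/16 on |0011>, 0 on |0100>, 0 on |0101>, 0 on |0110>, 0 on |0111>, sqrt(2 - sqrt(2))*(-sqrt(6)*exp(5*I*pi/6) + sqrt(2)*exp(5*I*pi/6) + sqrt(2)*exp(I*pi/3) + sqrt(6)*exp(I*pi/3))/16 on |1000>, sqrt(2 - sqrt(2))*(-sqrt(6)*exp(5*I*pi/6) + sqrt(2)*exp(5*I*pi/6) + sqrt(2)*exp(I*pi/3) + sqrt(6)*exp(I*pi/3))/16 on |1001>, sqrt(sqrt(2) + 2)*(-sqrt(6)*exp(I*pi/3) - sqrt(6)*exp(5*I*pi/6) - sqrt(2)*exp(5*I*pi/6) + sqrt(2)*exp(I*pi/3))/16 on |1010>, sqrt(sqrt(2) + 2)*(-sqrt(6)*exp(I*pi/3) - sqrt(6)*exp(5*I*pi/6) - sqrt(2)*exp(5*I*pi/6) + sqrt(2)*exp(I*pi/3))/16 on |1011>, 0 on |1100>, 0 on |1101>, 0 on |1110>, 0 on |1111>. Key observation: the block from step 2 through step 5 cancels to the identity and can be dropped.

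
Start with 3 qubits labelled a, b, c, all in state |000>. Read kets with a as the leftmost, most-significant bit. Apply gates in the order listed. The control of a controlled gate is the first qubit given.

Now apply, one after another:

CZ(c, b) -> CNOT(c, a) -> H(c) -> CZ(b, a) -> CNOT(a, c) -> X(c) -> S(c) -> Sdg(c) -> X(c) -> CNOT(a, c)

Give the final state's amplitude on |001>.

The final state's coefficient on |001> equals sqrt(2)/2. Key observation: gates 5-10 undo each other exactly, leaving only the rest of the circuit to track.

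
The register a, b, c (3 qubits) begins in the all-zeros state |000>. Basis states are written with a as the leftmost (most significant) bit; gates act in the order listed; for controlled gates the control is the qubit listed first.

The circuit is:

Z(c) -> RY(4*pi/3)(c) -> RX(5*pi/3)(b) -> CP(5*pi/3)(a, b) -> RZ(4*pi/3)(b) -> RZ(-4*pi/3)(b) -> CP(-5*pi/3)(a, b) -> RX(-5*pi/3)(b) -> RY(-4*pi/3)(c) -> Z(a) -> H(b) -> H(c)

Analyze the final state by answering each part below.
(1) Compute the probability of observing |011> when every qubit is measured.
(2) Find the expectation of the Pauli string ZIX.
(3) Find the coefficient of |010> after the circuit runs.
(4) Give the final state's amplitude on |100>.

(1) Outcome |011> occurs with probability 1/4. Key observation: steps 2-9 multiply out to the identity, so the circuit reduces to the remaining gates.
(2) In the final state, ZIX has expectation 1.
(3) The amplitude on |010> is 1/2.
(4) The final state's coefficient on |100> equals 0.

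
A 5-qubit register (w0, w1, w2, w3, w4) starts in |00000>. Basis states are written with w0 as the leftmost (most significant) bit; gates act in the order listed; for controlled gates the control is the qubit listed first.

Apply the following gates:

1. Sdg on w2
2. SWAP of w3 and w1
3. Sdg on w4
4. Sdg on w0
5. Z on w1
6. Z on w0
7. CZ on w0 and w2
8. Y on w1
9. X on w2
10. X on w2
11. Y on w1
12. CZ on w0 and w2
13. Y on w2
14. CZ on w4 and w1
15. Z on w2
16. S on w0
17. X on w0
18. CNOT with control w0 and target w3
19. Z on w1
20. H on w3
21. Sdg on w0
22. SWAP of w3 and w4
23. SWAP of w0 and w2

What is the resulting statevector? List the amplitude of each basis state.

The final amplitudes are -sqrt(2)/2 on |10100>, sqrt(2)/2 on |10101>, and 0 on every other basis state. Key observation: gates 7-12 undo each other exactly, leaving only the rest of the circuit to track.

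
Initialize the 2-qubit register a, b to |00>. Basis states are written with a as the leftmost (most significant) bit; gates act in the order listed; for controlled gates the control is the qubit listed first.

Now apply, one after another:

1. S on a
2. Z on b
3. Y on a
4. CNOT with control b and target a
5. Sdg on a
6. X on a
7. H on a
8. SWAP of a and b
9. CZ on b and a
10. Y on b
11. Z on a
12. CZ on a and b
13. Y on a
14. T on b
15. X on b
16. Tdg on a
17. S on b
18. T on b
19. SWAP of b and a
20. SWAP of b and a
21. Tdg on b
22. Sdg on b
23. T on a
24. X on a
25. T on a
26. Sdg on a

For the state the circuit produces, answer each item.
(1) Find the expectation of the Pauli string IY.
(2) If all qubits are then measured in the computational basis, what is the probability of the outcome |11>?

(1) The observable IY averages to sqrt(2)/2. Key observation: steps 16-23 multiply out to the identity, so the circuit reduces to the remaining gates.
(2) Outcome |11> occurs with probability 0.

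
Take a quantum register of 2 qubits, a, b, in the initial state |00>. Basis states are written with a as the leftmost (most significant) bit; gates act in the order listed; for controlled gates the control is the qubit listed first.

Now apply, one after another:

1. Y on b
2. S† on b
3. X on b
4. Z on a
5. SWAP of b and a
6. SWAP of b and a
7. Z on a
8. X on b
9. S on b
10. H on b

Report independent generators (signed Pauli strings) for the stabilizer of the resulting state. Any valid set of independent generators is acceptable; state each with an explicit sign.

The final state is stabilized by the group generated by -IX, +ZI; other independent generating sets are equally valid. Key observation: gates 3-8 undo each other exactly, leaving only the rest of the circuit to track.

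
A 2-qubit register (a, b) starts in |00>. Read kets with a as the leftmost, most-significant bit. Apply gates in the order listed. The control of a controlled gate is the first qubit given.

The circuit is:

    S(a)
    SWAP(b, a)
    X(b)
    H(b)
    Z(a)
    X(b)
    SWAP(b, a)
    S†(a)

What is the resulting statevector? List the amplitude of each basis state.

The resulting statevector has amplitude -sqrt(2)/2 on |00>, 0 on |01>, -sqrt(2)*I/2 on |10>, 0 on |11>.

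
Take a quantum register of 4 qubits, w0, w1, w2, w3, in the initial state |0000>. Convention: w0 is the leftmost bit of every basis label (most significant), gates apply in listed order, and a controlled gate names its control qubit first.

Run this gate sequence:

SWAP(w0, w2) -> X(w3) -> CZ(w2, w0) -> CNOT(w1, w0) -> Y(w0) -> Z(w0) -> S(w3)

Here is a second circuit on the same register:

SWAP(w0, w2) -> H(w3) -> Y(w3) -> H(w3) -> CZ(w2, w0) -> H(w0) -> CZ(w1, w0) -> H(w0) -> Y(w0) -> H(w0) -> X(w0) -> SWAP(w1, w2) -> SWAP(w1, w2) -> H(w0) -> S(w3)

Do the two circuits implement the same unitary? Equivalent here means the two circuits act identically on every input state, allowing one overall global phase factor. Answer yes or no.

No — the two circuits implement different unitaries, even allowing a global phase.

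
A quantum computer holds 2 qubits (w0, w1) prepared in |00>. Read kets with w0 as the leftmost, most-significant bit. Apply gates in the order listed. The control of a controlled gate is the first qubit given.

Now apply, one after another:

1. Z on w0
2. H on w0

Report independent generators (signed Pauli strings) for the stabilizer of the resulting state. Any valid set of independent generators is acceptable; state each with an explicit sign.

One valid set of independent stabilizer generators is +XI, +IZ (any independent generating set of the same group is equally correct).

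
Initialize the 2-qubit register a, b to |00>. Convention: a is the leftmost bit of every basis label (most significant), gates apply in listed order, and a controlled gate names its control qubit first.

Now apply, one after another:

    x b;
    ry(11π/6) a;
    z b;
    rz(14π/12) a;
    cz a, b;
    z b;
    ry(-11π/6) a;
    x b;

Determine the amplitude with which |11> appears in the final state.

|11> carries amplitude 0 in the final state.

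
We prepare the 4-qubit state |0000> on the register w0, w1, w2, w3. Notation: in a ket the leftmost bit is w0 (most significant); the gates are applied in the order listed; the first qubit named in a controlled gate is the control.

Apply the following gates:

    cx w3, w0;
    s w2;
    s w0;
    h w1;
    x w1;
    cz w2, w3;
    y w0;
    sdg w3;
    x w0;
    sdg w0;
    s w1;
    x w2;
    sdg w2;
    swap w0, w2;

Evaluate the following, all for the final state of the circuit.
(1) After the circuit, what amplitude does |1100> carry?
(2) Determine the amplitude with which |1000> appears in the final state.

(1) The amplitude on |1100> is sqrt(2)*I/2.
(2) |1000> carries amplitude sqrt(2)/2 in the final state.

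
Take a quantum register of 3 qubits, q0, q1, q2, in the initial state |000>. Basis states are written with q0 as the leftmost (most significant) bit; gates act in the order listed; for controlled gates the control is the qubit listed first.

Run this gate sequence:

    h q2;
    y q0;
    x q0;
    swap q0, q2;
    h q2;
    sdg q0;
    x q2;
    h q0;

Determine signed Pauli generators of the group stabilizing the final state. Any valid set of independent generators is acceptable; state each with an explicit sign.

One valid set of independent stabilizer generators is +YII, +IIX, +IZI (any independent generating set of the same group is equally correct).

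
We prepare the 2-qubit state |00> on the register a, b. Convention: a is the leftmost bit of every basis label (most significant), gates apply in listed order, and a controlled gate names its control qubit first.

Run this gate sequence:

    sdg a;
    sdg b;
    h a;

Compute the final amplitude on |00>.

|00> carries amplitude sqrt(2)/2 in the final state.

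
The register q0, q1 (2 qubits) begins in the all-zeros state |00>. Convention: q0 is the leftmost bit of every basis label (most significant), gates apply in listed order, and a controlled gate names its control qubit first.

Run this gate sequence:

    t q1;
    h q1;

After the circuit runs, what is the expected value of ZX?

In the final state, ZX has expectation 1.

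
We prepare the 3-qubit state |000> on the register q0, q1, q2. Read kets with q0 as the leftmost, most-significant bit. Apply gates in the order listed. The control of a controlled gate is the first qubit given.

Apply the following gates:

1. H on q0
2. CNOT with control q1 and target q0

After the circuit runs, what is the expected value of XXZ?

In the final state, XXZ has expectation 0.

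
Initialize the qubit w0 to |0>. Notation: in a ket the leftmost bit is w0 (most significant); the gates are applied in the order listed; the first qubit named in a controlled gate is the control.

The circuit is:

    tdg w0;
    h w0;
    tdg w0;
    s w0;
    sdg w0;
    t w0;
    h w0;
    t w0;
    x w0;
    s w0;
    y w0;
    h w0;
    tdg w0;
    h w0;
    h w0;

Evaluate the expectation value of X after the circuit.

The observable X averages to sqrt(2)/2.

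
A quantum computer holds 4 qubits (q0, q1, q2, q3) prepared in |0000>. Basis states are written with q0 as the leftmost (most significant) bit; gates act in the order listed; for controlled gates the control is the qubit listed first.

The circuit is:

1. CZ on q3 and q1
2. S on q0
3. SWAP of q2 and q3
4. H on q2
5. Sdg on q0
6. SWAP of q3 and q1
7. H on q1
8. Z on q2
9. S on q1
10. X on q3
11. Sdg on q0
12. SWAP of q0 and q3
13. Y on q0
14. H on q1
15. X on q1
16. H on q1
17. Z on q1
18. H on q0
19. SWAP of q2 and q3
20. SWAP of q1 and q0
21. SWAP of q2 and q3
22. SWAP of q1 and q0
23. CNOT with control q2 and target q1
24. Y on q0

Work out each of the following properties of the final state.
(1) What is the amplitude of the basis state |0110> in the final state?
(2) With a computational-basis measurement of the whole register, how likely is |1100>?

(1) The amplitude on |0110> is sqrt(2)/4. Key observation: the block from step 14 through step 17 cancels to the identity and can be dropped.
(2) The probability of measuring |1100> is 1/8.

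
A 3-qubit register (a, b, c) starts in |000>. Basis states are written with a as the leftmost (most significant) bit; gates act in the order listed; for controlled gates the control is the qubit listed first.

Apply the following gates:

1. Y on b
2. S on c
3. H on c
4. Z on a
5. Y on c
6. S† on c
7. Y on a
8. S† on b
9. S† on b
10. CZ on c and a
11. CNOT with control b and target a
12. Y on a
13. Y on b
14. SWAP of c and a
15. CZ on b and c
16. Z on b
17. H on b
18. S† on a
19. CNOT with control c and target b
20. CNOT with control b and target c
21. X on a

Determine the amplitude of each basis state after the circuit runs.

The resulting statevector has amplitude 0 on |000>, I/2 on |001>, I/2 on |010>, 0 on |011>, 0 on |100>, -I/2 on |101>, -I/2 on |110>, 0 on |111>.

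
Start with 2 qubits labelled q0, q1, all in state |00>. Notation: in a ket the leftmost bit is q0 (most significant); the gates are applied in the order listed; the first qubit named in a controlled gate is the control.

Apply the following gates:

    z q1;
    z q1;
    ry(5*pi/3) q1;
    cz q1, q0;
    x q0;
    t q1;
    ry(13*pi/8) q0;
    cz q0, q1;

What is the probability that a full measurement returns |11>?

The probability of measuring |11> is sqrt(2 - sqrt(2))/16 + 1/8.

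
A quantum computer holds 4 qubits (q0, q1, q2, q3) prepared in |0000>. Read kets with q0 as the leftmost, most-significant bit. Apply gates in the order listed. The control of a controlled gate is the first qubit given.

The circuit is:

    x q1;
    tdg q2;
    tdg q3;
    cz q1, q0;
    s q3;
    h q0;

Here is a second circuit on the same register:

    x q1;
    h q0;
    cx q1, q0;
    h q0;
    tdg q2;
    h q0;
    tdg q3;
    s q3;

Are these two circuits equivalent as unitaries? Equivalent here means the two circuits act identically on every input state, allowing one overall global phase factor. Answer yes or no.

Yes — the two circuits implement the same unitary up to a global phase.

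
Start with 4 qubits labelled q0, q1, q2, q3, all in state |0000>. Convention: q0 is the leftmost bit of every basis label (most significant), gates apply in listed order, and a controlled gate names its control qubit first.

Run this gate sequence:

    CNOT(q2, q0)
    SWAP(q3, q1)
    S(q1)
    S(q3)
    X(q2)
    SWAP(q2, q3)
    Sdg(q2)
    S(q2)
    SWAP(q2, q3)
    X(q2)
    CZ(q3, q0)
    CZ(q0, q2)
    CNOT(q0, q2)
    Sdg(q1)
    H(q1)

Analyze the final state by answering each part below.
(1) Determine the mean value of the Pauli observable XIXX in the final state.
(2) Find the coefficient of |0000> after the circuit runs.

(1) In the final state, XIXX has expectation 0. Key observation: gates 5-10 undo each other exactly, leaving only the rest of the circuit to track.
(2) The amplitude on |0000> is sqrt(2)/2.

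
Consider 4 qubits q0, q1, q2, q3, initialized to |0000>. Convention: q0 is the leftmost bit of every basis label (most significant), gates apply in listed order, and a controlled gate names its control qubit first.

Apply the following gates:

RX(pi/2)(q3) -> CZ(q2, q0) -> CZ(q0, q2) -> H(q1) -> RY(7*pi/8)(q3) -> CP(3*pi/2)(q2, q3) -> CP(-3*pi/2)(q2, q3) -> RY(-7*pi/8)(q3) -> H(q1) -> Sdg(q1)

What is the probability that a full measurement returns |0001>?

The probability of measuring |0001> is 1/2.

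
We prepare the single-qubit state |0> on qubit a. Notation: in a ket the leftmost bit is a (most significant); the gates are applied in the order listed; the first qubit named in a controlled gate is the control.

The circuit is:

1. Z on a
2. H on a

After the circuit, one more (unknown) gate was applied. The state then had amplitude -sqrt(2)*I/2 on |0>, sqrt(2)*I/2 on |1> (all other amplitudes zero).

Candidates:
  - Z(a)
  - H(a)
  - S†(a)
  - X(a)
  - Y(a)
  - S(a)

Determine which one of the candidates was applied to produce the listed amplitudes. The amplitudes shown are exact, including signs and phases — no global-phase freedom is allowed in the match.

The unique candidate consistent with the amplitudes is Y(a).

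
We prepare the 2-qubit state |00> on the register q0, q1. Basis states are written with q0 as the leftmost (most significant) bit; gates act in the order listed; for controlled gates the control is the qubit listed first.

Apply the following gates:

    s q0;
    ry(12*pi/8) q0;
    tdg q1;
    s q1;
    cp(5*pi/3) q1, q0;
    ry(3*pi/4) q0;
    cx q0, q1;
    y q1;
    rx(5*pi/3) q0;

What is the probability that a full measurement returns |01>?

The probability of measuring |01> is 3*sqrt(2)/16 + 3/8.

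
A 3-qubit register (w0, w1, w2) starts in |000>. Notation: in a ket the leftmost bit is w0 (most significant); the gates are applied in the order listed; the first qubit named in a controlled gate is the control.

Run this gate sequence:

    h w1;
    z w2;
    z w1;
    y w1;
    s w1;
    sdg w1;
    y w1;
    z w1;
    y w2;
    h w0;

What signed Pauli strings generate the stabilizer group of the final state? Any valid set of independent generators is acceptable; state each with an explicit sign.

The final state is stabilized by the group generated by +XII, +IXI, -IIZ; other independent generating sets are equally valid. Key observation: the block from step 4 through step 7 cancels to the identity and can be dropped.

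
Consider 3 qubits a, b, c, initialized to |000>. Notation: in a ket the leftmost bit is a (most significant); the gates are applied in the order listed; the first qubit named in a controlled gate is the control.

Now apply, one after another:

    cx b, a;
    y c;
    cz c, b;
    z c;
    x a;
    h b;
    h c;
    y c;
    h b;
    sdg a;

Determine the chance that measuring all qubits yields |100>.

A full measurement returns |100> with probability 1/2.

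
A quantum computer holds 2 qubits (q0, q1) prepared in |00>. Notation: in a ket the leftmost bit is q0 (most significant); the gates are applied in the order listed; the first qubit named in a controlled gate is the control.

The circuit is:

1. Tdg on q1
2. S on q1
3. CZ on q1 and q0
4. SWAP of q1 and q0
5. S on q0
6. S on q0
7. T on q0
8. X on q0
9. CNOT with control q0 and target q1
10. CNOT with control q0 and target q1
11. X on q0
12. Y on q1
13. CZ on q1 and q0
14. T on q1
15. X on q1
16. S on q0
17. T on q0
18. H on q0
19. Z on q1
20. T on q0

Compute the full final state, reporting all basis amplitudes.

The resulting statevector has amplitude sqrt(2)*exp(3*I*pi/4)/2 on |00>, 0 on |01>, -sqrt(2)/2 on |10>, 0 on |11>.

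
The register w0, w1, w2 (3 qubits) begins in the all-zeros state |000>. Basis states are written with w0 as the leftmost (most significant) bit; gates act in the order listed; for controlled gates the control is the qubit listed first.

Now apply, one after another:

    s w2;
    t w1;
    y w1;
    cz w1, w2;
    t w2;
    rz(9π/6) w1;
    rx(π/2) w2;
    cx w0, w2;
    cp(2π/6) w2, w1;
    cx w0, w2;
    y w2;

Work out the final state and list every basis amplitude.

The final amplitudes are sqrt(2)*exp(7*I*pi/12)/2 on |010>, -sqrt(2)*exp(3*I*pi/4)/2 on |011>, and 0 on every other basis state.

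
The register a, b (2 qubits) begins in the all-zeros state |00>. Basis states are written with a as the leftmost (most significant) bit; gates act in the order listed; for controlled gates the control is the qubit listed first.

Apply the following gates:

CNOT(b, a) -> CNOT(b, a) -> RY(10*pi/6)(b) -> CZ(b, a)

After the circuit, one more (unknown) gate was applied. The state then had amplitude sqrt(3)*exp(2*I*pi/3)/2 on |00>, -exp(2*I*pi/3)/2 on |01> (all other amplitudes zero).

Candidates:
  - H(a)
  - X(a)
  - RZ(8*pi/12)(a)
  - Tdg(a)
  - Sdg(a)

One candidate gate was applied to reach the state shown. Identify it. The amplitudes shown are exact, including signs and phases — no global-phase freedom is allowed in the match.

The applied gate was RZ(8*pi/12)(a).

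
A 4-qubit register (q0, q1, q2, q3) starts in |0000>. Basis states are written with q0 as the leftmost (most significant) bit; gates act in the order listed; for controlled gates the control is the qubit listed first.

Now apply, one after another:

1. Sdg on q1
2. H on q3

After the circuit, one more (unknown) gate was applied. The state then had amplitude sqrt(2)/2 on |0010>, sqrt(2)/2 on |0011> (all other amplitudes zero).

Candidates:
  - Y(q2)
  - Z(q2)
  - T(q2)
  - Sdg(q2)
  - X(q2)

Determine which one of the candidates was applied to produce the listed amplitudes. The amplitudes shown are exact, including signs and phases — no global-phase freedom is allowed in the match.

The unique candidate consistent with the amplitudes is X(q2).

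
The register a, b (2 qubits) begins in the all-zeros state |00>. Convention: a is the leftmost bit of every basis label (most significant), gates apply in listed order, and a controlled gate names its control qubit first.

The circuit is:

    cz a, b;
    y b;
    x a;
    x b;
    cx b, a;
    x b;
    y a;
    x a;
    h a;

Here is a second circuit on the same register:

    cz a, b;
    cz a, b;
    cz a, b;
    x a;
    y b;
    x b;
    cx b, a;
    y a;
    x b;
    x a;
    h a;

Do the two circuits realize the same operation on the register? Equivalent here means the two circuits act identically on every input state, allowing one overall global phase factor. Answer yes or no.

Yes, they are equivalent — the unitaries differ by at most a global phase.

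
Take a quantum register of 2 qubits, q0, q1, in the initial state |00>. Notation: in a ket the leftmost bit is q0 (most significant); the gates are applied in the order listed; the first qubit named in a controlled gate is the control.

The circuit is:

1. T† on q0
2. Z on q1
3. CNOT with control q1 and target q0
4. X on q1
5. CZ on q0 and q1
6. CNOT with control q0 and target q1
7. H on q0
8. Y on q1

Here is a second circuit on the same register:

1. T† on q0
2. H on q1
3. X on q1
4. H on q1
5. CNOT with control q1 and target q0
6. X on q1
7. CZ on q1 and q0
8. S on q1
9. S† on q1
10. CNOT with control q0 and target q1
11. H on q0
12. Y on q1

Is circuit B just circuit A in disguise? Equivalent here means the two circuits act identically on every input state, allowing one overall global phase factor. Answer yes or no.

Yes — the two circuits implement the same unitary up to a global phase.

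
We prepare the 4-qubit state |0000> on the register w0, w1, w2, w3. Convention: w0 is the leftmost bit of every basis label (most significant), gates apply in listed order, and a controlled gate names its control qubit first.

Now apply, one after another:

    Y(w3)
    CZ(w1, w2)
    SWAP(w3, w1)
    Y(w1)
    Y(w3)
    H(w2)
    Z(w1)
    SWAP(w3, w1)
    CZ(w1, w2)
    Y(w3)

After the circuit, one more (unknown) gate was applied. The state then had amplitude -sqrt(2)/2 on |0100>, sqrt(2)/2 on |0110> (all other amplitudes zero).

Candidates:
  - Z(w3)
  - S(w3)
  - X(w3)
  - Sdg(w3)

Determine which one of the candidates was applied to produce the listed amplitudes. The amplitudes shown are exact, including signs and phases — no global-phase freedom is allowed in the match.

It was X(w3) that produced the state shown.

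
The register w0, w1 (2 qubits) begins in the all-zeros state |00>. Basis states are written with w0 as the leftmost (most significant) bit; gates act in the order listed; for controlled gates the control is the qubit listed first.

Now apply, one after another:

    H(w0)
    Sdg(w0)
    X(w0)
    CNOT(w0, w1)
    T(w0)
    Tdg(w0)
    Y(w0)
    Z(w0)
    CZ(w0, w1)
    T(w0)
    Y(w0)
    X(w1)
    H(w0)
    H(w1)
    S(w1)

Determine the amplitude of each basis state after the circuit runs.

The final amplitudes are sqrt(2)*(1 + exp(3*I*pi/4))/4 on |00>, sqrt(2)*(exp(I*pi/4) + I)/4 on |01>, sqrt(2)*(-1 + exp(3*I*pi/4))/4 on |10>, sqrt(2)*(-I + exp(I*pi/4))/4 on |11>.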